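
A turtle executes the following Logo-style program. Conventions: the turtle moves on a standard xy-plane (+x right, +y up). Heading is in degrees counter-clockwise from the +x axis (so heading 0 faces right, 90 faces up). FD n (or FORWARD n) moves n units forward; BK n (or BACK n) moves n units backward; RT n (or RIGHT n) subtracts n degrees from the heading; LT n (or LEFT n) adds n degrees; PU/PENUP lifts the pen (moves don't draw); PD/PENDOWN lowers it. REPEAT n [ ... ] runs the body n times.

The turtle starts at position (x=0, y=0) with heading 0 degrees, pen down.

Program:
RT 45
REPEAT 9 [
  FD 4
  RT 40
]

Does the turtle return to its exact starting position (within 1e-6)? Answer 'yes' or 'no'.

Answer: yes

Derivation:
Executing turtle program step by step:
Start: pos=(0,0), heading=0, pen down
RT 45: heading 0 -> 315
REPEAT 9 [
  -- iteration 1/9 --
  FD 4: (0,0) -> (2.828,-2.828) [heading=315, draw]
  RT 40: heading 315 -> 275
  -- iteration 2/9 --
  FD 4: (2.828,-2.828) -> (3.177,-6.813) [heading=275, draw]
  RT 40: heading 275 -> 235
  -- iteration 3/9 --
  FD 4: (3.177,-6.813) -> (0.883,-10.09) [heading=235, draw]
  RT 40: heading 235 -> 195
  -- iteration 4/9 --
  FD 4: (0.883,-10.09) -> (-2.981,-11.125) [heading=195, draw]
  RT 40: heading 195 -> 155
  -- iteration 5/9 --
  FD 4: (-2.981,-11.125) -> (-6.606,-9.435) [heading=155, draw]
  RT 40: heading 155 -> 115
  -- iteration 6/9 --
  FD 4: (-6.606,-9.435) -> (-8.297,-5.809) [heading=115, draw]
  RT 40: heading 115 -> 75
  -- iteration 7/9 --
  FD 4: (-8.297,-5.809) -> (-7.261,-1.946) [heading=75, draw]
  RT 40: heading 75 -> 35
  -- iteration 8/9 --
  FD 4: (-7.261,-1.946) -> (-3.985,0.349) [heading=35, draw]
  RT 40: heading 35 -> 355
  -- iteration 9/9 --
  FD 4: (-3.985,0.349) -> (0,0) [heading=355, draw]
  RT 40: heading 355 -> 315
]
Final: pos=(0,0), heading=315, 9 segment(s) drawn

Start position: (0, 0)
Final position: (0, 0)
Distance = 0; < 1e-6 -> CLOSED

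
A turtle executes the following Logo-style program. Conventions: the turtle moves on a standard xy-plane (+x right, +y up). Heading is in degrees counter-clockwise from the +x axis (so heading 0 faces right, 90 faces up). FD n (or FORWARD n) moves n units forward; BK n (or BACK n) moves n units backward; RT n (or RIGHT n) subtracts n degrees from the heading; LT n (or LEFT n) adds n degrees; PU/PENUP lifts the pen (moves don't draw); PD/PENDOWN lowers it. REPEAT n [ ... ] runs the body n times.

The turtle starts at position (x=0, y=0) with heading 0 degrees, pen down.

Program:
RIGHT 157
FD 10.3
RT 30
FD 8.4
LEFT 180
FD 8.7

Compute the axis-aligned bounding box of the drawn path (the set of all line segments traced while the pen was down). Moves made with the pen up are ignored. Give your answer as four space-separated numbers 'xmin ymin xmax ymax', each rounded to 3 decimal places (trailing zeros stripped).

Executing turtle program step by step:
Start: pos=(0,0), heading=0, pen down
RT 157: heading 0 -> 203
FD 10.3: (0,0) -> (-9.481,-4.025) [heading=203, draw]
RT 30: heading 203 -> 173
FD 8.4: (-9.481,-4.025) -> (-17.819,-3.001) [heading=173, draw]
LT 180: heading 173 -> 353
FD 8.7: (-17.819,-3.001) -> (-9.183,-4.061) [heading=353, draw]
Final: pos=(-9.183,-4.061), heading=353, 3 segment(s) drawn

Segment endpoints: x in {-17.819, -9.481, -9.183, 0}, y in {-4.061, -4.025, -3.001, 0}
xmin=-17.819, ymin=-4.061, xmax=0, ymax=0

Answer: -17.819 -4.061 0 0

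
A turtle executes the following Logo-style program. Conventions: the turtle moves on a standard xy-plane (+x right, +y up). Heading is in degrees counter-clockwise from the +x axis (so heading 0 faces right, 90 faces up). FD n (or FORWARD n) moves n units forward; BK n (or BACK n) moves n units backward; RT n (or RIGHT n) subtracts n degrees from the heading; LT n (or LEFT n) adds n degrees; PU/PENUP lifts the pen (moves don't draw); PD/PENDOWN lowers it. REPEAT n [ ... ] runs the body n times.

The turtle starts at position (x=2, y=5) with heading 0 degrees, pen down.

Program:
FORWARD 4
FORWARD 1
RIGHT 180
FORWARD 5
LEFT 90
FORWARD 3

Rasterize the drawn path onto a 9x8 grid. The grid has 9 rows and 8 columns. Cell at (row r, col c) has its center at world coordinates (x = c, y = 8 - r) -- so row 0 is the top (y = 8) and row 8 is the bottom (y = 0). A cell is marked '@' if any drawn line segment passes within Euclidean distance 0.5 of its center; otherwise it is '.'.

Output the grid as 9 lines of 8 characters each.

Answer: ........
........
........
..@@@@@@
..@.....
..@.....
..@.....
........
........

Derivation:
Segment 0: (2,5) -> (6,5)
Segment 1: (6,5) -> (7,5)
Segment 2: (7,5) -> (2,5)
Segment 3: (2,5) -> (2,2)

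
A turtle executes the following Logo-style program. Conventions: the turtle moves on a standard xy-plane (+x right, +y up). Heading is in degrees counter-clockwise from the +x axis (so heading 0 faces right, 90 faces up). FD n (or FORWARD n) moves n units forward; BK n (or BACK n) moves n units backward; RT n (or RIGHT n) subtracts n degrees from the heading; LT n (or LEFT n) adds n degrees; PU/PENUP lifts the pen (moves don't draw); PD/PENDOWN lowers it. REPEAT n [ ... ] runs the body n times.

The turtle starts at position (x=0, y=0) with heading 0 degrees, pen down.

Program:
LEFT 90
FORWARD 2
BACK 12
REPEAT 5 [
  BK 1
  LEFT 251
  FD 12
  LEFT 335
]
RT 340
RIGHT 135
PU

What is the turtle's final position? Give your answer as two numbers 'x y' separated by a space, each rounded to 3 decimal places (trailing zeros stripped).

Executing turtle program step by step:
Start: pos=(0,0), heading=0, pen down
LT 90: heading 0 -> 90
FD 2: (0,0) -> (0,2) [heading=90, draw]
BK 12: (0,2) -> (0,-10) [heading=90, draw]
REPEAT 5 [
  -- iteration 1/5 --
  BK 1: (0,-10) -> (0,-11) [heading=90, draw]
  LT 251: heading 90 -> 341
  FD 12: (0,-11) -> (11.346,-14.907) [heading=341, draw]
  LT 335: heading 341 -> 316
  -- iteration 2/5 --
  BK 1: (11.346,-14.907) -> (10.627,-14.212) [heading=316, draw]
  LT 251: heading 316 -> 207
  FD 12: (10.627,-14.212) -> (-0.065,-19.66) [heading=207, draw]
  LT 335: heading 207 -> 182
  -- iteration 3/5 --
  BK 1: (-0.065,-19.66) -> (0.934,-19.625) [heading=182, draw]
  LT 251: heading 182 -> 73
  FD 12: (0.934,-19.625) -> (4.443,-8.149) [heading=73, draw]
  LT 335: heading 73 -> 48
  -- iteration 4/5 --
  BK 1: (4.443,-8.149) -> (3.774,-8.893) [heading=48, draw]
  LT 251: heading 48 -> 299
  FD 12: (3.774,-8.893) -> (9.591,-19.388) [heading=299, draw]
  LT 335: heading 299 -> 274
  -- iteration 5/5 --
  BK 1: (9.591,-19.388) -> (9.521,-18.391) [heading=274, draw]
  LT 251: heading 274 -> 165
  FD 12: (9.521,-18.391) -> (-2.07,-15.285) [heading=165, draw]
  LT 335: heading 165 -> 140
]
RT 340: heading 140 -> 160
RT 135: heading 160 -> 25
PU: pen up
Final: pos=(-2.07,-15.285), heading=25, 12 segment(s) drawn

Answer: -2.07 -15.285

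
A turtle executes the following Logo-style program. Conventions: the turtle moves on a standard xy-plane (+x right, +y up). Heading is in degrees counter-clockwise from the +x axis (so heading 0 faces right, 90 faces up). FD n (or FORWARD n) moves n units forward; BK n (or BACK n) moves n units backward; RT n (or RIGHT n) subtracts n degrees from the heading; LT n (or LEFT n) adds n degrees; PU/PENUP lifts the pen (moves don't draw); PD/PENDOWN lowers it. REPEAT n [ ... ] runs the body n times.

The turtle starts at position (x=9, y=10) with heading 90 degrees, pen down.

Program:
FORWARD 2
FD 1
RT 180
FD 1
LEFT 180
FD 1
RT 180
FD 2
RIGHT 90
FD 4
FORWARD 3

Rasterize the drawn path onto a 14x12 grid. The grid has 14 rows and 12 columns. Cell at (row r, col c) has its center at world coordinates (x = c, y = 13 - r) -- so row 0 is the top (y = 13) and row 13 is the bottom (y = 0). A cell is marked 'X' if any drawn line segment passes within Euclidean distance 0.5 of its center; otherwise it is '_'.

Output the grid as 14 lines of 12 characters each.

Answer: _________X__
_________X__
__XXXXXXXX__
_________X__
____________
____________
____________
____________
____________
____________
____________
____________
____________
____________

Derivation:
Segment 0: (9,10) -> (9,12)
Segment 1: (9,12) -> (9,13)
Segment 2: (9,13) -> (9,12)
Segment 3: (9,12) -> (9,13)
Segment 4: (9,13) -> (9,11)
Segment 5: (9,11) -> (5,11)
Segment 6: (5,11) -> (2,11)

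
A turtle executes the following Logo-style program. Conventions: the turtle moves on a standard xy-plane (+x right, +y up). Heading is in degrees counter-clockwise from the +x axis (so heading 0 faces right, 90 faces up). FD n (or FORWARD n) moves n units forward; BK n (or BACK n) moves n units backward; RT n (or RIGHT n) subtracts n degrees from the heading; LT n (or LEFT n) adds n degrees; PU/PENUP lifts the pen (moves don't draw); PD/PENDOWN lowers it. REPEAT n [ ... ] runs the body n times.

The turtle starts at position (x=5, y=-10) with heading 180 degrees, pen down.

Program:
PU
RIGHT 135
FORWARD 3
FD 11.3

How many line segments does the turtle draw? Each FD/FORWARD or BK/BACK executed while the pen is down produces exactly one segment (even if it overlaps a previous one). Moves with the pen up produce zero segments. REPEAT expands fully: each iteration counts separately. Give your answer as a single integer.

Answer: 0

Derivation:
Executing turtle program step by step:
Start: pos=(5,-10), heading=180, pen down
PU: pen up
RT 135: heading 180 -> 45
FD 3: (5,-10) -> (7.121,-7.879) [heading=45, move]
FD 11.3: (7.121,-7.879) -> (15.112,0.112) [heading=45, move]
Final: pos=(15.112,0.112), heading=45, 0 segment(s) drawn
Segments drawn: 0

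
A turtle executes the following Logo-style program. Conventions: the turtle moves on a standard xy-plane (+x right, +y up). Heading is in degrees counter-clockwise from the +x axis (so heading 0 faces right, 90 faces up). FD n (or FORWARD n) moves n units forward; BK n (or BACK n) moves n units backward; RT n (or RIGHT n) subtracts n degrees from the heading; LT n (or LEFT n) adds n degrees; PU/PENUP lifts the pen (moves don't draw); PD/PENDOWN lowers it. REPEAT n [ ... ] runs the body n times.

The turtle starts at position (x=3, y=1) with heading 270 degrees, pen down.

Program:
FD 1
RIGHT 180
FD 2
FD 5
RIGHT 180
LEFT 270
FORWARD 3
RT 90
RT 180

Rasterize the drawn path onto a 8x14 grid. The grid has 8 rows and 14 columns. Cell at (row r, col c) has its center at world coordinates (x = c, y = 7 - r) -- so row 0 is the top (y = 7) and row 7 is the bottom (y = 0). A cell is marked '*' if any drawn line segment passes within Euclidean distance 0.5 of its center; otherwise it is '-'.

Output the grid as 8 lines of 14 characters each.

Segment 0: (3,1) -> (3,0)
Segment 1: (3,0) -> (3,2)
Segment 2: (3,2) -> (3,7)
Segment 3: (3,7) -> (0,7)

Answer: ****----------
---*----------
---*----------
---*----------
---*----------
---*----------
---*----------
---*----------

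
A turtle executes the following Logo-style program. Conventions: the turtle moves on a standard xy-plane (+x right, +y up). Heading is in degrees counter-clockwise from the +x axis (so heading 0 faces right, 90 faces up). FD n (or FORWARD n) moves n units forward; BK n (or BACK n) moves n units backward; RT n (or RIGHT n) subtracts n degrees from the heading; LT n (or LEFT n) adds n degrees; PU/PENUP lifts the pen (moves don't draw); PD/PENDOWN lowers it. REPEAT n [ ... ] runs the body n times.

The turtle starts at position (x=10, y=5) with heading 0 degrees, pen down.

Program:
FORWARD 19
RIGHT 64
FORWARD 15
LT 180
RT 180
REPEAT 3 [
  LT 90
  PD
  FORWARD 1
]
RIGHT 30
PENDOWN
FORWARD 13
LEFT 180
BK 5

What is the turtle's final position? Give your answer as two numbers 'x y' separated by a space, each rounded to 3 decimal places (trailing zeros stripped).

Answer: 17.181 -6.328

Derivation:
Executing turtle program step by step:
Start: pos=(10,5), heading=0, pen down
FD 19: (10,5) -> (29,5) [heading=0, draw]
RT 64: heading 0 -> 296
FD 15: (29,5) -> (35.576,-8.482) [heading=296, draw]
LT 180: heading 296 -> 116
RT 180: heading 116 -> 296
REPEAT 3 [
  -- iteration 1/3 --
  LT 90: heading 296 -> 26
  PD: pen down
  FD 1: (35.576,-8.482) -> (36.474,-8.044) [heading=26, draw]
  -- iteration 2/3 --
  LT 90: heading 26 -> 116
  PD: pen down
  FD 1: (36.474,-8.044) -> (36.036,-7.145) [heading=116, draw]
  -- iteration 3/3 --
  LT 90: heading 116 -> 206
  PD: pen down
  FD 1: (36.036,-7.145) -> (35.137,-7.583) [heading=206, draw]
]
RT 30: heading 206 -> 176
PD: pen down
FD 13: (35.137,-7.583) -> (22.169,-6.676) [heading=176, draw]
LT 180: heading 176 -> 356
BK 5: (22.169,-6.676) -> (17.181,-6.328) [heading=356, draw]
Final: pos=(17.181,-6.328), heading=356, 7 segment(s) drawn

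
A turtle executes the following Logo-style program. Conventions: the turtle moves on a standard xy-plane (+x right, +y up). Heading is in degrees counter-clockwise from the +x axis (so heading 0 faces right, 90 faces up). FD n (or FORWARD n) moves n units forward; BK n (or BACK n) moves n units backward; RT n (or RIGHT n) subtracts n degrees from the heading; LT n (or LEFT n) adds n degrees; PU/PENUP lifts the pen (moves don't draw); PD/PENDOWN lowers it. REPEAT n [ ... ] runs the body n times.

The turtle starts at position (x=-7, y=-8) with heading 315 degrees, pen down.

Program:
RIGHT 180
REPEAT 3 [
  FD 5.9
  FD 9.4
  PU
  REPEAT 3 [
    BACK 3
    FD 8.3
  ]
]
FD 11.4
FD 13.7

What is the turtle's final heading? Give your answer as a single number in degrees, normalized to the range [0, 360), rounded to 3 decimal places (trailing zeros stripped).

Answer: 135

Derivation:
Executing turtle program step by step:
Start: pos=(-7,-8), heading=315, pen down
RT 180: heading 315 -> 135
REPEAT 3 [
  -- iteration 1/3 --
  FD 5.9: (-7,-8) -> (-11.172,-3.828) [heading=135, draw]
  FD 9.4: (-11.172,-3.828) -> (-17.819,2.819) [heading=135, draw]
  PU: pen up
  REPEAT 3 [
    -- iteration 1/3 --
    BK 3: (-17.819,2.819) -> (-15.697,0.697) [heading=135, move]
    FD 8.3: (-15.697,0.697) -> (-21.566,6.566) [heading=135, move]
    -- iteration 2/3 --
    BK 3: (-21.566,6.566) -> (-19.445,4.445) [heading=135, move]
    FD 8.3: (-19.445,4.445) -> (-25.314,10.314) [heading=135, move]
    -- iteration 3/3 --
    BK 3: (-25.314,10.314) -> (-23.193,8.193) [heading=135, move]
    FD 8.3: (-23.193,8.193) -> (-29.062,14.062) [heading=135, move]
  ]
  -- iteration 2/3 --
  FD 5.9: (-29.062,14.062) -> (-33.234,18.234) [heading=135, move]
  FD 9.4: (-33.234,18.234) -> (-39.88,24.88) [heading=135, move]
  PU: pen up
  REPEAT 3 [
    -- iteration 1/3 --
    BK 3: (-39.88,24.88) -> (-37.759,22.759) [heading=135, move]
    FD 8.3: (-37.759,22.759) -> (-43.628,28.628) [heading=135, move]
    -- iteration 2/3 --
    BK 3: (-43.628,28.628) -> (-41.507,26.507) [heading=135, move]
    FD 8.3: (-41.507,26.507) -> (-47.376,32.376) [heading=135, move]
    -- iteration 3/3 --
    BK 3: (-47.376,32.376) -> (-45.254,30.254) [heading=135, move]
    FD 8.3: (-45.254,30.254) -> (-51.123,36.123) [heading=135, move]
  ]
  -- iteration 3/3 --
  FD 5.9: (-51.123,36.123) -> (-55.295,40.295) [heading=135, move]
  FD 9.4: (-55.295,40.295) -> (-61.942,46.942) [heading=135, move]
  PU: pen up
  REPEAT 3 [
    -- iteration 1/3 --
    BK 3: (-61.942,46.942) -> (-59.821,44.821) [heading=135, move]
    FD 8.3: (-59.821,44.821) -> (-65.69,50.69) [heading=135, move]
    -- iteration 2/3 --
    BK 3: (-65.69,50.69) -> (-63.569,48.569) [heading=135, move]
    FD 8.3: (-63.569,48.569) -> (-69.438,54.438) [heading=135, move]
    -- iteration 3/3 --
    BK 3: (-69.438,54.438) -> (-67.316,52.316) [heading=135, move]
    FD 8.3: (-67.316,52.316) -> (-73.185,58.185) [heading=135, move]
  ]
]
FD 11.4: (-73.185,58.185) -> (-81.246,66.246) [heading=135, move]
FD 13.7: (-81.246,66.246) -> (-90.934,75.934) [heading=135, move]
Final: pos=(-90.934,75.934), heading=135, 2 segment(s) drawn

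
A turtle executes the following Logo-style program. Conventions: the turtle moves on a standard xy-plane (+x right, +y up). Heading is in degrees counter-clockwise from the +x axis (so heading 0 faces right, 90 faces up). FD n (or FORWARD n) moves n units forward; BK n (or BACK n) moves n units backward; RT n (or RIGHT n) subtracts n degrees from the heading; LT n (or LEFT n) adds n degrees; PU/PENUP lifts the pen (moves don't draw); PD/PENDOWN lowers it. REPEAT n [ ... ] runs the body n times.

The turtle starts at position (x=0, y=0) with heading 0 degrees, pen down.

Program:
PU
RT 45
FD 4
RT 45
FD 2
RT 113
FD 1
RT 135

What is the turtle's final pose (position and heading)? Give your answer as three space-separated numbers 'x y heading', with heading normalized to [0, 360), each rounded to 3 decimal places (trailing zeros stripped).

Answer: 1.908 -4.438 22

Derivation:
Executing turtle program step by step:
Start: pos=(0,0), heading=0, pen down
PU: pen up
RT 45: heading 0 -> 315
FD 4: (0,0) -> (2.828,-2.828) [heading=315, move]
RT 45: heading 315 -> 270
FD 2: (2.828,-2.828) -> (2.828,-4.828) [heading=270, move]
RT 113: heading 270 -> 157
FD 1: (2.828,-4.828) -> (1.908,-4.438) [heading=157, move]
RT 135: heading 157 -> 22
Final: pos=(1.908,-4.438), heading=22, 0 segment(s) drawn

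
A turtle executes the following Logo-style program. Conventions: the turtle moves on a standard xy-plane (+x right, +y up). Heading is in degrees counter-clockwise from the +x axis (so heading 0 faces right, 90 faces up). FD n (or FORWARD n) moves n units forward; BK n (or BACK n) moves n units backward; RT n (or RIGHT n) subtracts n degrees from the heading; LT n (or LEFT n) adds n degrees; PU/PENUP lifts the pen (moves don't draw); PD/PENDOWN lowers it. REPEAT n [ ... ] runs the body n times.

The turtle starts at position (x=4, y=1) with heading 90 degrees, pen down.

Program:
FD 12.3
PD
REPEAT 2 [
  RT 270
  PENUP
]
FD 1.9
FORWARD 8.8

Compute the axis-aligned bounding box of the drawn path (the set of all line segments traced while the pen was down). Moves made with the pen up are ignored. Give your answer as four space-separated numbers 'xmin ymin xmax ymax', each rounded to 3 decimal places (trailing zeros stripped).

Executing turtle program step by step:
Start: pos=(4,1), heading=90, pen down
FD 12.3: (4,1) -> (4,13.3) [heading=90, draw]
PD: pen down
REPEAT 2 [
  -- iteration 1/2 --
  RT 270: heading 90 -> 180
  PU: pen up
  -- iteration 2/2 --
  RT 270: heading 180 -> 270
  PU: pen up
]
FD 1.9: (4,13.3) -> (4,11.4) [heading=270, move]
FD 8.8: (4,11.4) -> (4,2.6) [heading=270, move]
Final: pos=(4,2.6), heading=270, 1 segment(s) drawn

Segment endpoints: x in {4, 4}, y in {1, 13.3}
xmin=4, ymin=1, xmax=4, ymax=13.3

Answer: 4 1 4 13.3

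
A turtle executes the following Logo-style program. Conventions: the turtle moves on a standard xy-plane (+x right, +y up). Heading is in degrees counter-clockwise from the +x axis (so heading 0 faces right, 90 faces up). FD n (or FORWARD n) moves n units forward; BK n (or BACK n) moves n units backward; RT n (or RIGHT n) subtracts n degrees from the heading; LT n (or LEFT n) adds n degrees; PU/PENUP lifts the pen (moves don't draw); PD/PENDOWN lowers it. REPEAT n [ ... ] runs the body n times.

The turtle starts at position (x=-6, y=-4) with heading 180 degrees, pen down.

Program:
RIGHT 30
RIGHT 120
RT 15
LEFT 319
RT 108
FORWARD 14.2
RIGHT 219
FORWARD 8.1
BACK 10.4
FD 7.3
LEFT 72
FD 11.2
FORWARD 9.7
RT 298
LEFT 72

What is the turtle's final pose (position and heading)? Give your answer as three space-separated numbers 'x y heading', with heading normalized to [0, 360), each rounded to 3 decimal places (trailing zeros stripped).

Answer: -6.914 6.911 213

Derivation:
Executing turtle program step by step:
Start: pos=(-6,-4), heading=180, pen down
RT 30: heading 180 -> 150
RT 120: heading 150 -> 30
RT 15: heading 30 -> 15
LT 319: heading 15 -> 334
RT 108: heading 334 -> 226
FD 14.2: (-6,-4) -> (-15.864,-14.215) [heading=226, draw]
RT 219: heading 226 -> 7
FD 8.1: (-15.864,-14.215) -> (-7.825,-13.227) [heading=7, draw]
BK 10.4: (-7.825,-13.227) -> (-18.147,-14.495) [heading=7, draw]
FD 7.3: (-18.147,-14.495) -> (-10.901,-13.605) [heading=7, draw]
LT 72: heading 7 -> 79
FD 11.2: (-10.901,-13.605) -> (-8.764,-2.611) [heading=79, draw]
FD 9.7: (-8.764,-2.611) -> (-6.914,6.911) [heading=79, draw]
RT 298: heading 79 -> 141
LT 72: heading 141 -> 213
Final: pos=(-6.914,6.911), heading=213, 6 segment(s) drawn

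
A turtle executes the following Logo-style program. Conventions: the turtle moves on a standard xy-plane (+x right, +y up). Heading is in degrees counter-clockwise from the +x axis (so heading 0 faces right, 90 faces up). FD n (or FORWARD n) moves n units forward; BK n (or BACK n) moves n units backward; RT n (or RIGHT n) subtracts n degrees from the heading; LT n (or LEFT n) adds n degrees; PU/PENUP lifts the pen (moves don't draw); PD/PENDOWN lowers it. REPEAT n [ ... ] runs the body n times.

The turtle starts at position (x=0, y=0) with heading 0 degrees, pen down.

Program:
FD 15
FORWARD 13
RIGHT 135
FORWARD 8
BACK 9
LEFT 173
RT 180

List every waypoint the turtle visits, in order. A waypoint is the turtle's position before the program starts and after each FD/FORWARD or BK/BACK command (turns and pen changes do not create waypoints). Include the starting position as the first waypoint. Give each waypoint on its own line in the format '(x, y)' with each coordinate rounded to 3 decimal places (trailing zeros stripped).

Answer: (0, 0)
(15, 0)
(28, 0)
(22.343, -5.657)
(28.707, 0.707)

Derivation:
Executing turtle program step by step:
Start: pos=(0,0), heading=0, pen down
FD 15: (0,0) -> (15,0) [heading=0, draw]
FD 13: (15,0) -> (28,0) [heading=0, draw]
RT 135: heading 0 -> 225
FD 8: (28,0) -> (22.343,-5.657) [heading=225, draw]
BK 9: (22.343,-5.657) -> (28.707,0.707) [heading=225, draw]
LT 173: heading 225 -> 38
RT 180: heading 38 -> 218
Final: pos=(28.707,0.707), heading=218, 4 segment(s) drawn
Waypoints (5 total):
(0, 0)
(15, 0)
(28, 0)
(22.343, -5.657)
(28.707, 0.707)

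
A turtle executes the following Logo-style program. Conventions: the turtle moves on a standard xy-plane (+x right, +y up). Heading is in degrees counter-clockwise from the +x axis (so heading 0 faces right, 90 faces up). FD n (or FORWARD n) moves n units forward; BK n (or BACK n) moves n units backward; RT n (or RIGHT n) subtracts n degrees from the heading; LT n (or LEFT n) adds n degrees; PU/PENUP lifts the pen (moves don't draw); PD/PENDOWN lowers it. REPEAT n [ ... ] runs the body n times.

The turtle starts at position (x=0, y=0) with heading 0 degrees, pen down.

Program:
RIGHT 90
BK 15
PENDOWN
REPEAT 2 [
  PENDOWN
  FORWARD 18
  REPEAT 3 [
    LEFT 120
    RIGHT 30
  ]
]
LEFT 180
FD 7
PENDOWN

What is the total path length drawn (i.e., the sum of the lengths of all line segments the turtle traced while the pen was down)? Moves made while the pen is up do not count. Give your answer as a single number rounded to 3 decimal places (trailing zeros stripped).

Answer: 58

Derivation:
Executing turtle program step by step:
Start: pos=(0,0), heading=0, pen down
RT 90: heading 0 -> 270
BK 15: (0,0) -> (0,15) [heading=270, draw]
PD: pen down
REPEAT 2 [
  -- iteration 1/2 --
  PD: pen down
  FD 18: (0,15) -> (0,-3) [heading=270, draw]
  REPEAT 3 [
    -- iteration 1/3 --
    LT 120: heading 270 -> 30
    RT 30: heading 30 -> 0
    -- iteration 2/3 --
    LT 120: heading 0 -> 120
    RT 30: heading 120 -> 90
    -- iteration 3/3 --
    LT 120: heading 90 -> 210
    RT 30: heading 210 -> 180
  ]
  -- iteration 2/2 --
  PD: pen down
  FD 18: (0,-3) -> (-18,-3) [heading=180, draw]
  REPEAT 3 [
    -- iteration 1/3 --
    LT 120: heading 180 -> 300
    RT 30: heading 300 -> 270
    -- iteration 2/3 --
    LT 120: heading 270 -> 30
    RT 30: heading 30 -> 0
    -- iteration 3/3 --
    LT 120: heading 0 -> 120
    RT 30: heading 120 -> 90
  ]
]
LT 180: heading 90 -> 270
FD 7: (-18,-3) -> (-18,-10) [heading=270, draw]
PD: pen down
Final: pos=(-18,-10), heading=270, 4 segment(s) drawn

Segment lengths:
  seg 1: (0,0) -> (0,15), length = 15
  seg 2: (0,15) -> (0,-3), length = 18
  seg 3: (0,-3) -> (-18,-3), length = 18
  seg 4: (-18,-3) -> (-18,-10), length = 7
Total = 58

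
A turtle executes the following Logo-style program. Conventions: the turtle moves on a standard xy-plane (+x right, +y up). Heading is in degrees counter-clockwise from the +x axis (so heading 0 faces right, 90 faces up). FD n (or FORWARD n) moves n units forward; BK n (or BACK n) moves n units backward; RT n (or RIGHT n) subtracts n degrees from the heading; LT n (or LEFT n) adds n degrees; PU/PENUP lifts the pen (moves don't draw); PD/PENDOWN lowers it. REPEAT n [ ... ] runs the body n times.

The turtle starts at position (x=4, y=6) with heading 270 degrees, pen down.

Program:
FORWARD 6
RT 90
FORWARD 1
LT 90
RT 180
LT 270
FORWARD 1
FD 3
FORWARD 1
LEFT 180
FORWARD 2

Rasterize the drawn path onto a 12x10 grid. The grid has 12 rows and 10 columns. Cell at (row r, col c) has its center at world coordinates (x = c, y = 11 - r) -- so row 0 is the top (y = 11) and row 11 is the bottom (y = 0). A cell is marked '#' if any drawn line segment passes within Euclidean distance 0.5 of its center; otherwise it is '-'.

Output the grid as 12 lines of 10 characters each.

Segment 0: (4,6) -> (4,0)
Segment 1: (4,0) -> (3,0)
Segment 2: (3,0) -> (4,-0)
Segment 3: (4,-0) -> (7,-0)
Segment 4: (7,-0) -> (8,-0)
Segment 5: (8,-0) -> (6,-0)

Answer: ----------
----------
----------
----------
----------
----#-----
----#-----
----#-----
----#-----
----#-----
----#-----
---######-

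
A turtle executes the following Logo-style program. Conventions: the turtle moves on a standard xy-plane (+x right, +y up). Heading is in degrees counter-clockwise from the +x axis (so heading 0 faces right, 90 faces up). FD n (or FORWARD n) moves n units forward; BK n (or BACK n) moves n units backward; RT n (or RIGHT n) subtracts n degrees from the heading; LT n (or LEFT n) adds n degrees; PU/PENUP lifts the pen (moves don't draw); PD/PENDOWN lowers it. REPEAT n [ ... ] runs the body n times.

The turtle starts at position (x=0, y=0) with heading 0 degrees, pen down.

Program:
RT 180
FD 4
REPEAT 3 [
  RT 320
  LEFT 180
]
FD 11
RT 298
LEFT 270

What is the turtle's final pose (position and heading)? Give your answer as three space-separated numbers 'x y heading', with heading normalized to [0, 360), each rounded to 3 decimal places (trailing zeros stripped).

Executing turtle program step by step:
Start: pos=(0,0), heading=0, pen down
RT 180: heading 0 -> 180
FD 4: (0,0) -> (-4,0) [heading=180, draw]
REPEAT 3 [
  -- iteration 1/3 --
  RT 320: heading 180 -> 220
  LT 180: heading 220 -> 40
  -- iteration 2/3 --
  RT 320: heading 40 -> 80
  LT 180: heading 80 -> 260
  -- iteration 3/3 --
  RT 320: heading 260 -> 300
  LT 180: heading 300 -> 120
]
FD 11: (-4,0) -> (-9.5,9.526) [heading=120, draw]
RT 298: heading 120 -> 182
LT 270: heading 182 -> 92
Final: pos=(-9.5,9.526), heading=92, 2 segment(s) drawn

Answer: -9.5 9.526 92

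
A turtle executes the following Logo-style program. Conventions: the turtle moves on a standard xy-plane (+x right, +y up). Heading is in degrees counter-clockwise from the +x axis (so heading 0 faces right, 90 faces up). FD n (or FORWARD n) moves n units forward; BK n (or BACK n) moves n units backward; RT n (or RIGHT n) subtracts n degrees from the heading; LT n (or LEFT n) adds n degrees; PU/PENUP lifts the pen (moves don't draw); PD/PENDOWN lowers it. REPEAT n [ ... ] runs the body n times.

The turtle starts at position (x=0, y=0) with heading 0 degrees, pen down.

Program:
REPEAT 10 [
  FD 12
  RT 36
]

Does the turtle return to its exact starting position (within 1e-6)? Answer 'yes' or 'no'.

Answer: yes

Derivation:
Executing turtle program step by step:
Start: pos=(0,0), heading=0, pen down
REPEAT 10 [
  -- iteration 1/10 --
  FD 12: (0,0) -> (12,0) [heading=0, draw]
  RT 36: heading 0 -> 324
  -- iteration 2/10 --
  FD 12: (12,0) -> (21.708,-7.053) [heading=324, draw]
  RT 36: heading 324 -> 288
  -- iteration 3/10 --
  FD 12: (21.708,-7.053) -> (25.416,-18.466) [heading=288, draw]
  RT 36: heading 288 -> 252
  -- iteration 4/10 --
  FD 12: (25.416,-18.466) -> (21.708,-29.879) [heading=252, draw]
  RT 36: heading 252 -> 216
  -- iteration 5/10 --
  FD 12: (21.708,-29.879) -> (12,-36.932) [heading=216, draw]
  RT 36: heading 216 -> 180
  -- iteration 6/10 --
  FD 12: (12,-36.932) -> (0,-36.932) [heading=180, draw]
  RT 36: heading 180 -> 144
  -- iteration 7/10 --
  FD 12: (0,-36.932) -> (-9.708,-29.879) [heading=144, draw]
  RT 36: heading 144 -> 108
  -- iteration 8/10 --
  FD 12: (-9.708,-29.879) -> (-13.416,-18.466) [heading=108, draw]
  RT 36: heading 108 -> 72
  -- iteration 9/10 --
  FD 12: (-13.416,-18.466) -> (-9.708,-7.053) [heading=72, draw]
  RT 36: heading 72 -> 36
  -- iteration 10/10 --
  FD 12: (-9.708,-7.053) -> (0,0) [heading=36, draw]
  RT 36: heading 36 -> 0
]
Final: pos=(0,0), heading=0, 10 segment(s) drawn

Start position: (0, 0)
Final position: (0, 0)
Distance = 0; < 1e-6 -> CLOSED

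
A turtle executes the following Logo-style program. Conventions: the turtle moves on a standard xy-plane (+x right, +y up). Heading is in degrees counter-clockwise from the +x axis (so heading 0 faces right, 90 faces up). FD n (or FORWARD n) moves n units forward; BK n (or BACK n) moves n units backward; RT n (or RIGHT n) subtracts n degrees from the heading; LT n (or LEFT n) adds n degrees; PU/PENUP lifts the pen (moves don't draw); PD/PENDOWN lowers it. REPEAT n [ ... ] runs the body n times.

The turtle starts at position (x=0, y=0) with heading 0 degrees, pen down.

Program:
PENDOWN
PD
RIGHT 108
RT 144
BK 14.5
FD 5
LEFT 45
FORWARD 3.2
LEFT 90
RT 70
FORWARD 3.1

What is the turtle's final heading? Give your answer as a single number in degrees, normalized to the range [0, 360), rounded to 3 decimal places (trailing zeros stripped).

Executing turtle program step by step:
Start: pos=(0,0), heading=0, pen down
PD: pen down
PD: pen down
RT 108: heading 0 -> 252
RT 144: heading 252 -> 108
BK 14.5: (0,0) -> (4.481,-13.79) [heading=108, draw]
FD 5: (4.481,-13.79) -> (2.936,-9.035) [heading=108, draw]
LT 45: heading 108 -> 153
FD 3.2: (2.936,-9.035) -> (0.084,-7.582) [heading=153, draw]
LT 90: heading 153 -> 243
RT 70: heading 243 -> 173
FD 3.1: (0.084,-7.582) -> (-2.992,-7.204) [heading=173, draw]
Final: pos=(-2.992,-7.204), heading=173, 4 segment(s) drawn

Answer: 173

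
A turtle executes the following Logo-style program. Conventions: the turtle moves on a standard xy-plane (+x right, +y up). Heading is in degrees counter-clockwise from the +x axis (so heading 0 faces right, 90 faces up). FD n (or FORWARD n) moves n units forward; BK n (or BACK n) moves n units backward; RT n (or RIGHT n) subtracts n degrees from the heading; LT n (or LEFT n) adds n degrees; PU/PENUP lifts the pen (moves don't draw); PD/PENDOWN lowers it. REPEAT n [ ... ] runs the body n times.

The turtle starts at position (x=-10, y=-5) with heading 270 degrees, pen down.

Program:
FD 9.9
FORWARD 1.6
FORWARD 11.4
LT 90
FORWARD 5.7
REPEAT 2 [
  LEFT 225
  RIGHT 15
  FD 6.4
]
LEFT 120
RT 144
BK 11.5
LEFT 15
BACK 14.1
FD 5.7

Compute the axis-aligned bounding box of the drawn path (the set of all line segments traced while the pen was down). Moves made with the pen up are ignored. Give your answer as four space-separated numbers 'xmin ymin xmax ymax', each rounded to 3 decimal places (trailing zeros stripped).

Executing turtle program step by step:
Start: pos=(-10,-5), heading=270, pen down
FD 9.9: (-10,-5) -> (-10,-14.9) [heading=270, draw]
FD 1.6: (-10,-14.9) -> (-10,-16.5) [heading=270, draw]
FD 11.4: (-10,-16.5) -> (-10,-27.9) [heading=270, draw]
LT 90: heading 270 -> 0
FD 5.7: (-10,-27.9) -> (-4.3,-27.9) [heading=0, draw]
REPEAT 2 [
  -- iteration 1/2 --
  LT 225: heading 0 -> 225
  RT 15: heading 225 -> 210
  FD 6.4: (-4.3,-27.9) -> (-9.843,-31.1) [heading=210, draw]
  -- iteration 2/2 --
  LT 225: heading 210 -> 75
  RT 15: heading 75 -> 60
  FD 6.4: (-9.843,-31.1) -> (-6.643,-25.557) [heading=60, draw]
]
LT 120: heading 60 -> 180
RT 144: heading 180 -> 36
BK 11.5: (-6.643,-25.557) -> (-15.946,-32.317) [heading=36, draw]
LT 15: heading 36 -> 51
BK 14.1: (-15.946,-32.317) -> (-24.82,-43.275) [heading=51, draw]
FD 5.7: (-24.82,-43.275) -> (-21.233,-38.845) [heading=51, draw]
Final: pos=(-21.233,-38.845), heading=51, 9 segment(s) drawn

Segment endpoints: x in {-24.82, -21.233, -15.946, -10, -10, -10, -9.843, -6.643, -4.3}, y in {-43.275, -38.845, -32.317, -31.1, -27.9, -25.557, -16.5, -14.9, -5}
xmin=-24.82, ymin=-43.275, xmax=-4.3, ymax=-5

Answer: -24.82 -43.275 -4.3 -5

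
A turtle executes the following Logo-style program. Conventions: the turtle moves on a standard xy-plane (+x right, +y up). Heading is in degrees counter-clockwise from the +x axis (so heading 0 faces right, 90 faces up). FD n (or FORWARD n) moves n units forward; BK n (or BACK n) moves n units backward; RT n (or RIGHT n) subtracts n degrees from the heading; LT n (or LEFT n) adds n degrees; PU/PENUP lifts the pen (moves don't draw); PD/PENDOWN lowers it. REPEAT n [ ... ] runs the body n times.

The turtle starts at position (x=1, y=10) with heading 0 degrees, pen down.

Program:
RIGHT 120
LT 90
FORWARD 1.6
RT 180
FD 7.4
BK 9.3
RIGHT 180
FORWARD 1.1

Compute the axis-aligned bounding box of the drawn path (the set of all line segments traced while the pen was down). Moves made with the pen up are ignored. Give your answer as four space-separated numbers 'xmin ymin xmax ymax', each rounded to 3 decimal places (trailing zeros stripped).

Answer: -4.023 7.7 4.984 12.9

Derivation:
Executing turtle program step by step:
Start: pos=(1,10), heading=0, pen down
RT 120: heading 0 -> 240
LT 90: heading 240 -> 330
FD 1.6: (1,10) -> (2.386,9.2) [heading=330, draw]
RT 180: heading 330 -> 150
FD 7.4: (2.386,9.2) -> (-4.023,12.9) [heading=150, draw]
BK 9.3: (-4.023,12.9) -> (4.031,8.25) [heading=150, draw]
RT 180: heading 150 -> 330
FD 1.1: (4.031,8.25) -> (4.984,7.7) [heading=330, draw]
Final: pos=(4.984,7.7), heading=330, 4 segment(s) drawn

Segment endpoints: x in {-4.023, 1, 2.386, 4.031, 4.984}, y in {7.7, 8.25, 9.2, 10, 12.9}
xmin=-4.023, ymin=7.7, xmax=4.984, ymax=12.9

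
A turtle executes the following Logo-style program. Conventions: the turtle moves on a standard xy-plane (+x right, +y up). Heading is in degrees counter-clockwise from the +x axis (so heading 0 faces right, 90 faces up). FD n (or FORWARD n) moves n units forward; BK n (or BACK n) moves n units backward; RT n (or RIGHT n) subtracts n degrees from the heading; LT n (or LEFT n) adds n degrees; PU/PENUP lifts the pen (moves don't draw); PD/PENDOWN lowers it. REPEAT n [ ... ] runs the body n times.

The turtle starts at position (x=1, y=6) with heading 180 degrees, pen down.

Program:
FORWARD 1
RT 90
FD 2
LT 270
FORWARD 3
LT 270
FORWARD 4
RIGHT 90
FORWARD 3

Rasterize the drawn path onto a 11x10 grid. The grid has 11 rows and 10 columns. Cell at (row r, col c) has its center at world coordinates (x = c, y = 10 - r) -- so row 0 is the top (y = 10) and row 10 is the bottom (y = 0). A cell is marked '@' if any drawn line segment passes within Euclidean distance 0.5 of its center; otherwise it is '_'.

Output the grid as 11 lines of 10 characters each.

Segment 0: (1,6) -> (0,6)
Segment 1: (0,6) -> (0,8)
Segment 2: (0,8) -> (3,8)
Segment 3: (3,8) -> (3,4)
Segment 4: (3,4) -> (-0,4)

Answer: __________
__________
@@@@______
@__@______
@@_@______
___@______
@@@@______
__________
__________
__________
__________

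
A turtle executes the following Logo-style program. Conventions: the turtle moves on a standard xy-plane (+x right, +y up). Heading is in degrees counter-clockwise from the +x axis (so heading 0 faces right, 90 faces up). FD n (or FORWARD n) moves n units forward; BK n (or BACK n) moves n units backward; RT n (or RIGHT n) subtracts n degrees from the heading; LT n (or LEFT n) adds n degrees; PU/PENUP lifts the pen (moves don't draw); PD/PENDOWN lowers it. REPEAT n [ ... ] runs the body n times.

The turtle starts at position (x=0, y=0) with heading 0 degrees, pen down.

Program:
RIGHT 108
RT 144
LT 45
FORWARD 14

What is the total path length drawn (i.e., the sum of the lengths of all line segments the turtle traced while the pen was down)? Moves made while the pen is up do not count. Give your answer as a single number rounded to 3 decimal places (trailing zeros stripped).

Answer: 14

Derivation:
Executing turtle program step by step:
Start: pos=(0,0), heading=0, pen down
RT 108: heading 0 -> 252
RT 144: heading 252 -> 108
LT 45: heading 108 -> 153
FD 14: (0,0) -> (-12.474,6.356) [heading=153, draw]
Final: pos=(-12.474,6.356), heading=153, 1 segment(s) drawn

Segment lengths:
  seg 1: (0,0) -> (-12.474,6.356), length = 14
Total = 14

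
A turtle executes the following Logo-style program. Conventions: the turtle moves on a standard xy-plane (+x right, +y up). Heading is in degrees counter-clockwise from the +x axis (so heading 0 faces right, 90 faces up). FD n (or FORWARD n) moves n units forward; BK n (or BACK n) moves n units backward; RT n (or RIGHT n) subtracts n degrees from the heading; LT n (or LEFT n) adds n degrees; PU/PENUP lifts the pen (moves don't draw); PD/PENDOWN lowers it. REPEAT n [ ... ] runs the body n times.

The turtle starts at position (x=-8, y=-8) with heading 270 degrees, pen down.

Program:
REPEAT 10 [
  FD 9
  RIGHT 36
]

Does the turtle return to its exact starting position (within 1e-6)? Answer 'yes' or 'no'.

Executing turtle program step by step:
Start: pos=(-8,-8), heading=270, pen down
REPEAT 10 [
  -- iteration 1/10 --
  FD 9: (-8,-8) -> (-8,-17) [heading=270, draw]
  RT 36: heading 270 -> 234
  -- iteration 2/10 --
  FD 9: (-8,-17) -> (-13.29,-24.281) [heading=234, draw]
  RT 36: heading 234 -> 198
  -- iteration 3/10 --
  FD 9: (-13.29,-24.281) -> (-21.85,-27.062) [heading=198, draw]
  RT 36: heading 198 -> 162
  -- iteration 4/10 --
  FD 9: (-21.85,-27.062) -> (-30.409,-24.281) [heading=162, draw]
  RT 36: heading 162 -> 126
  -- iteration 5/10 --
  FD 9: (-30.409,-24.281) -> (-35.699,-17) [heading=126, draw]
  RT 36: heading 126 -> 90
  -- iteration 6/10 --
  FD 9: (-35.699,-17) -> (-35.699,-8) [heading=90, draw]
  RT 36: heading 90 -> 54
  -- iteration 7/10 --
  FD 9: (-35.699,-8) -> (-30.409,-0.719) [heading=54, draw]
  RT 36: heading 54 -> 18
  -- iteration 8/10 --
  FD 9: (-30.409,-0.719) -> (-21.85,2.062) [heading=18, draw]
  RT 36: heading 18 -> 342
  -- iteration 9/10 --
  FD 9: (-21.85,2.062) -> (-13.29,-0.719) [heading=342, draw]
  RT 36: heading 342 -> 306
  -- iteration 10/10 --
  FD 9: (-13.29,-0.719) -> (-8,-8) [heading=306, draw]
  RT 36: heading 306 -> 270
]
Final: pos=(-8,-8), heading=270, 10 segment(s) drawn

Start position: (-8, -8)
Final position: (-8, -8)
Distance = 0; < 1e-6 -> CLOSED

Answer: yes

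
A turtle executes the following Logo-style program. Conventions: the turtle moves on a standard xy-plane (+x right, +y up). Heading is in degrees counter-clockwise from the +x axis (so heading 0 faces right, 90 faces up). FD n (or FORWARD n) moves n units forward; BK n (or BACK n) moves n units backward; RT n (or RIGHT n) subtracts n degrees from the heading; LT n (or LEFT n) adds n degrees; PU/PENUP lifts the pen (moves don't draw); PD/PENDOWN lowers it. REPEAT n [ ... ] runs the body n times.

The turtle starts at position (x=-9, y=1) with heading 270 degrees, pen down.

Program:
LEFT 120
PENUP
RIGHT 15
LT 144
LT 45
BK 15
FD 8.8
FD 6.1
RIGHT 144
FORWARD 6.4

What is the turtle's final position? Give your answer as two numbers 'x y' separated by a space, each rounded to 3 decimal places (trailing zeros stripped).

Executing turtle program step by step:
Start: pos=(-9,1), heading=270, pen down
LT 120: heading 270 -> 30
PU: pen up
RT 15: heading 30 -> 15
LT 144: heading 15 -> 159
LT 45: heading 159 -> 204
BK 15: (-9,1) -> (4.703,7.101) [heading=204, move]
FD 8.8: (4.703,7.101) -> (-3.336,3.522) [heading=204, move]
FD 6.1: (-3.336,3.522) -> (-8.909,1.041) [heading=204, move]
RT 144: heading 204 -> 60
FD 6.4: (-8.909,1.041) -> (-5.709,6.583) [heading=60, move]
Final: pos=(-5.709,6.583), heading=60, 0 segment(s) drawn

Answer: -5.709 6.583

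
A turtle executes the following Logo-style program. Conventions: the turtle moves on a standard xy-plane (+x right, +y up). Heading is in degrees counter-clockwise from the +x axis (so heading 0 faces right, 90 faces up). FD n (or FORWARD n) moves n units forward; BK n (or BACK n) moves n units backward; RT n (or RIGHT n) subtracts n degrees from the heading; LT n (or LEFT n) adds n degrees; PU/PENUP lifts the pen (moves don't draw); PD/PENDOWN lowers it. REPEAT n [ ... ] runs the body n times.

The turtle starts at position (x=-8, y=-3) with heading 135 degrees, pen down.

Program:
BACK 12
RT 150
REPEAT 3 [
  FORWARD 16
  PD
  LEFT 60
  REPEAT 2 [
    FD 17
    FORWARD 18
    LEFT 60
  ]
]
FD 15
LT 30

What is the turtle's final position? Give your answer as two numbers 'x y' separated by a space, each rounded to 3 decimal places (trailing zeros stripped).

Answer: 17.141 46.812

Derivation:
Executing turtle program step by step:
Start: pos=(-8,-3), heading=135, pen down
BK 12: (-8,-3) -> (0.485,-11.485) [heading=135, draw]
RT 150: heading 135 -> 345
REPEAT 3 [
  -- iteration 1/3 --
  FD 16: (0.485,-11.485) -> (15.94,-15.626) [heading=345, draw]
  PD: pen down
  LT 60: heading 345 -> 45
  REPEAT 2 [
    -- iteration 1/2 --
    FD 17: (15.94,-15.626) -> (27.961,-3.606) [heading=45, draw]
    FD 18: (27.961,-3.606) -> (40.689,9.122) [heading=45, draw]
    LT 60: heading 45 -> 105
    -- iteration 2/2 --
    FD 17: (40.689,9.122) -> (36.289,25.543) [heading=105, draw]
    FD 18: (36.289,25.543) -> (31.63,42.93) [heading=105, draw]
    LT 60: heading 105 -> 165
  ]
  -- iteration 2/3 --
  FD 16: (31.63,42.93) -> (16.175,47.071) [heading=165, draw]
  PD: pen down
  LT 60: heading 165 -> 225
  REPEAT 2 [
    -- iteration 1/2 --
    FD 17: (16.175,47.071) -> (4.155,35.05) [heading=225, draw]
    FD 18: (4.155,35.05) -> (-8.573,22.322) [heading=225, draw]
    LT 60: heading 225 -> 285
    -- iteration 2/2 --
    FD 17: (-8.573,22.322) -> (-4.173,5.901) [heading=285, draw]
    FD 18: (-4.173,5.901) -> (0.485,-11.485) [heading=285, draw]
    LT 60: heading 285 -> 345
  ]
  -- iteration 3/3 --
  FD 16: (0.485,-11.485) -> (15.94,-15.626) [heading=345, draw]
  PD: pen down
  LT 60: heading 345 -> 45
  REPEAT 2 [
    -- iteration 1/2 --
    FD 17: (15.94,-15.626) -> (27.961,-3.606) [heading=45, draw]
    FD 18: (27.961,-3.606) -> (40.689,9.122) [heading=45, draw]
    LT 60: heading 45 -> 105
    -- iteration 2/2 --
    FD 17: (40.689,9.122) -> (36.289,25.543) [heading=105, draw]
    FD 18: (36.289,25.543) -> (31.63,42.93) [heading=105, draw]
    LT 60: heading 105 -> 165
  ]
]
FD 15: (31.63,42.93) -> (17.141,46.812) [heading=165, draw]
LT 30: heading 165 -> 195
Final: pos=(17.141,46.812), heading=195, 17 segment(s) drawn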